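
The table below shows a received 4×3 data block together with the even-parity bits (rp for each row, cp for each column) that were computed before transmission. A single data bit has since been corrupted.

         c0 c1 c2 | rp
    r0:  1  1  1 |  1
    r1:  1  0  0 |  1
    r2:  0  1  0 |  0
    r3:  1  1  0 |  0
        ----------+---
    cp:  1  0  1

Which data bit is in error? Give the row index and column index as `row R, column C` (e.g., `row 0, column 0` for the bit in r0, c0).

row 2, column 1

Recompute each row's even parity and compare to rp:
  r0: data parity 1, sent rp 1 → ok
  r1: data parity 1, sent rp 1 → ok
  r2: data parity 1, sent rp 0 → mismatch
  r3: data parity 0, sent rp 0 → ok
Recompute each column's even parity and compare to cp:
  c0: data parity 1, sent cp 1 → ok
  c1: data parity 1, sent cp 0 → mismatch
  c2: data parity 1, sent cp 1 → ok
Exactly one row (r2) and one column (c1) fail → the flipped bit is at their intersection.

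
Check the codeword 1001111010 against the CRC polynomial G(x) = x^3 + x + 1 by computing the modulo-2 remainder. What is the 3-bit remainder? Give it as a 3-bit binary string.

Modulo-2 division of 1001111010 by 1011:
  pos 0: 1001 XOR 1011 = 0010
  pos 2: 1011 XOR 1011 = 0000
  pos 6: 1010 XOR 1011 = 0001
Remainder = 001 (nonzero — an error is detected).

001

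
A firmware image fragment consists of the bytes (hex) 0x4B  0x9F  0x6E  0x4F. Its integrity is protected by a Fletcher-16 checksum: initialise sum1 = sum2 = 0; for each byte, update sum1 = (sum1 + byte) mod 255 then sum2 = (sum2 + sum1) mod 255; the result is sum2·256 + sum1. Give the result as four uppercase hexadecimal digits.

38A8

Running sums (mod 255):
  after byte 0 (0x4B): sum1=75, sum2=75
  after byte 1 (0x9F): sum1=234, sum2=54
  after byte 2 (0x6E): sum1=89, sum2=143
  after byte 3 (0x4F): sum1=168, sum2=56
Checksum = sum2·256 + sum1 = 56·256 + 168 = 14504 = 0x38A8.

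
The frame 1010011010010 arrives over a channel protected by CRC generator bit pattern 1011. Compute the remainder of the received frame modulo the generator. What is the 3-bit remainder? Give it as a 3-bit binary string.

Modulo-2 division of 1010011010010 by 1011:
  pos 0: 1010 XOR 1011 = 0001
  pos 3: 1011 XOR 1011 = 0000
  pos 8: 1001 XOR 1011 = 0010
Remainder = 100 (nonzero — an error is detected).

100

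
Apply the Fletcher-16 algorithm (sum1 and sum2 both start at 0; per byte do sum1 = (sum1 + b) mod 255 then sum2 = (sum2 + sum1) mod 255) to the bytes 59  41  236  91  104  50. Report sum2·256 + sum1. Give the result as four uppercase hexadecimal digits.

Running sums (mod 255):
  after byte 0 (59): sum1=59, sum2=59
  after byte 1 (41): sum1=100, sum2=159
  after byte 2 (236): sum1=81, sum2=240
  after byte 3 (91): sum1=172, sum2=157
  after byte 4 (104): sum1=21, sum2=178
  after byte 5 (50): sum1=71, sum2=249
Checksum = sum2·256 + sum1 = 249·256 + 71 = 63815 = 0xF947.

F947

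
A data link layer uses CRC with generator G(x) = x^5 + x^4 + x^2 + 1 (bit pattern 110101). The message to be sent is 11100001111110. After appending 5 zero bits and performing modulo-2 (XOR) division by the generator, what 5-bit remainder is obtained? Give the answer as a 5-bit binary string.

11100

Append 5 zeros: 1110000111111000000. Divide by 110101 (XOR where the leading bit is 1):
  pos 0: 111000 XOR 110101 = 001101
  pos 2: 110101 XOR 110101 = 000000
  pos 8: 111110 XOR 110101 = 001011
  pos 10: 101100 XOR 110101 = 011001
  pos 11: 110010 XOR 110101 = 000111
Remainder (last 5 bits) = 11100. This is the CRC / FCS.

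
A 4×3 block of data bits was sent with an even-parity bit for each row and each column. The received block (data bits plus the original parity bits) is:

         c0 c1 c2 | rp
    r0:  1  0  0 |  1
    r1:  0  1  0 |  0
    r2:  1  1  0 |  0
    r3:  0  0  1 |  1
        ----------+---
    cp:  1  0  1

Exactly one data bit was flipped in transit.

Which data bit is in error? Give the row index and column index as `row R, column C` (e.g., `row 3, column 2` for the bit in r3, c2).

Recompute each row's even parity and compare to rp:
  r0: data parity 1, sent rp 1 → ok
  r1: data parity 1, sent rp 0 → mismatch
  r2: data parity 0, sent rp 0 → ok
  r3: data parity 1, sent rp 1 → ok
Recompute each column's even parity and compare to cp:
  c0: data parity 0, sent cp 1 → mismatch
  c1: data parity 0, sent cp 0 → ok
  c2: data parity 1, sent cp 1 → ok
Exactly one row (r1) and one column (c0) fail → the flipped bit is at their intersection.

row 1, column 0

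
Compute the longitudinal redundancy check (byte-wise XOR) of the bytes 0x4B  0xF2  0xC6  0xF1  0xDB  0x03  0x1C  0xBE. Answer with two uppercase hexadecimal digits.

F4

XOR the bytes together:
  start with 0x4B
  0x4B ⊕ 0xF2 = 0xB9
  0xB9 ⊕ 0xC6 = 0x7F
  0x7F ⊕ 0xF1 = 0x8E
  0x8E ⊕ 0xDB = 0x55
  0x55 ⊕ 0x03 = 0x56
  0x56 ⊕ 0x1C = 0x4A
  0x4A ⊕ 0xBE = 0xF4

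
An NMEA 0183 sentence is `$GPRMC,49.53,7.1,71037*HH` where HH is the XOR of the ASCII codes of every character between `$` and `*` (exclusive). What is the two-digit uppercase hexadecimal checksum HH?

58

XOR the ASCII codes of the payload characters:
  'G' = 0x47 → acc = 0x47
  'P' = 0x50 → acc = 0x17
  'R' = 0x52 → acc = 0x45
  'M' = 0x4D → acc = 0x08
  'C' = 0x43 → acc = 0x4B
  ',' = 0x2C → acc = 0x67
  '4' = 0x34 → acc = 0x53
  '9' = 0x39 → acc = 0x6A
  '.' = 0x2E → acc = 0x44
  '5' = 0x35 → acc = 0x71
  '3' = 0x33 → acc = 0x42
  ',' = 0x2C → acc = 0x6E
  '7' = 0x37 → acc = 0x59
  '.' = 0x2E → acc = 0x77
  '1' = 0x31 → acc = 0x46
  ',' = 0x2C → acc = 0x6A
  '7' = 0x37 → acc = 0x5D
  '1' = 0x31 → acc = 0x6C
  '0' = 0x30 → acc = 0x5C
  '3' = 0x33 → acc = 0x6F
  '7' = 0x37 → acc = 0x58
Checksum = 0x58.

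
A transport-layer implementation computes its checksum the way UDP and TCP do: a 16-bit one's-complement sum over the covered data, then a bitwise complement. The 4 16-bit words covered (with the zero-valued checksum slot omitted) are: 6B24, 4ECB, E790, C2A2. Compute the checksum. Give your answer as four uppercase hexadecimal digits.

One's-complement addition (fold any carry out of bit 15 back into bit 0):
  0x6B24 + 0x4ECB = 0x0B9EF
  0xB9EF + 0xE790 = 0x1A17F → wrap carry → 0xA180
  0xA180 + 0xC2A2 = 0x16422 → wrap carry → 0x6423
One's-complement sum = 0x6423.
Checksum = ~0x6423 & 0xFFFF = 0x9BDC.

9BDC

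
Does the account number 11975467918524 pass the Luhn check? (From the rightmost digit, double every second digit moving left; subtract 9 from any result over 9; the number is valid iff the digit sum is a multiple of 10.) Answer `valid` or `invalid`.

invalid

From the right, keep odd positions and double even positions (subtract 9 from any doubled value over 9):
  doubled (positions 2,4,...): 4 7 9 3 1 9 2 → sum 35
  kept (positions 1,3,...): 4 5 1 7 4 7 1 → sum 29
Total = 64.
64 mod 10 = 4, so the number is invalid.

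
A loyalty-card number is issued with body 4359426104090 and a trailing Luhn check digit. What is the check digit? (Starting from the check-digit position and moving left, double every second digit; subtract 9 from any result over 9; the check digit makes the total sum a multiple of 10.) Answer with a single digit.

2

Partial digits right→left: 0 9 0 4 0 1 6 2 4 9 5 3 4
Double every second digit counting from the check-digit position (so the 1st, 3rd, 5th, ... of the partial from the right).
  doubled (with −9 where >9): 0 0 0 3 8 1 8 → sum 20
  kept as-is: 9 4 1 2 9 3 → sum 28
Total = 20 + 28 = 48.
Check digit = (10 − (48 mod 10)) mod 10 = 2.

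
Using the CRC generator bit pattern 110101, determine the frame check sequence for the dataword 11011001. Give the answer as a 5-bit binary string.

Append 5 zeros: 1101100100000. Divide by 110101 (XOR where the leading bit is 1):
  pos 0: 110110 XOR 110101 = 000011
  pos 4: 110100 XOR 110101 = 000001
Remainder (last 5 bits) = 01000. This is the CRC / FCS.

01000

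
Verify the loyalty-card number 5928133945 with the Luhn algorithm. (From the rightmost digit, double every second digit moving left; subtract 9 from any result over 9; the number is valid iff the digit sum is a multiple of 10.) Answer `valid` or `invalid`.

From the right, keep odd positions and double even positions (subtract 9 from any doubled value over 9):
  doubled (positions 2,4,...): 8 6 2 4 1 → sum 21
  kept (positions 1,3,...): 5 9 3 8 9 → sum 34
Total = 55.
55 mod 10 = 5, so the number is invalid.

invalid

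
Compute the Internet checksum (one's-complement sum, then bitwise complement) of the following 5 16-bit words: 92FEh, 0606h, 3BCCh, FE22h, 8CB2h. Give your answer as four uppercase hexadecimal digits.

One's-complement addition (fold any carry out of bit 15 back into bit 0):
  0x92FE + 0x0606 = 0x09904
  0x9904 + 0x3BCC = 0x0D4D0
  0xD4D0 + 0xFE22 = 0x1D2F2 → wrap carry → 0xD2F3
  0xD2F3 + 0x8CB2 = 0x15FA5 → wrap carry → 0x5FA6
One's-complement sum = 0x5FA6.
Checksum = ~0x5FA6 & 0xFFFF = 0xA059.

A059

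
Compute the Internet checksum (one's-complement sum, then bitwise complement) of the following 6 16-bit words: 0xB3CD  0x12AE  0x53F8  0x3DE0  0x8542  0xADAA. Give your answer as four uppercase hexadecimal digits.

74BE

One's-complement addition (fold any carry out of bit 15 back into bit 0):
  0xB3CD + 0x12AE = 0x0C67B
  0xC67B + 0x53F8 = 0x11A73 → wrap carry → 0x1A74
  0x1A74 + 0x3DE0 = 0x05854
  0x5854 + 0x8542 = 0x0DD96
  0xDD96 + 0xADAA = 0x18B40 → wrap carry → 0x8B41
One's-complement sum = 0x8B41.
Checksum = ~0x8B41 & 0xFFFF = 0x74BE.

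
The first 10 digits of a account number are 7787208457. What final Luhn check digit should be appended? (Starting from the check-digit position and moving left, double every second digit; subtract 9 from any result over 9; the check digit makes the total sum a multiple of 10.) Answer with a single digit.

7

Partial digits right→left: 7 5 4 8 0 2 7 8 7 7
Double every second digit counting from the check-digit position (so the 1st, 3rd, 5th, ... of the partial from the right).
  doubled (with −9 where >9): 5 8 0 5 5 → sum 23
  kept as-is: 5 8 2 8 7 → sum 30
Total = 23 + 30 = 53.
Check digit = (10 − (53 mod 10)) mod 10 = 7.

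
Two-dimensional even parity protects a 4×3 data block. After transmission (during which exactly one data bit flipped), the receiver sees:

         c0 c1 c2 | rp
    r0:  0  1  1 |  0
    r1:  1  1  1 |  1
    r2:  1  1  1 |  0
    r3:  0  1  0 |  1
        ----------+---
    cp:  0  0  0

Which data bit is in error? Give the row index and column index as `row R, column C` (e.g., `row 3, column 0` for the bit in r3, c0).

row 2, column 2

Recompute each row's even parity and compare to rp:
  r0: data parity 0, sent rp 0 → ok
  r1: data parity 1, sent rp 1 → ok
  r2: data parity 1, sent rp 0 → mismatch
  r3: data parity 1, sent rp 1 → ok
Recompute each column's even parity and compare to cp:
  c0: data parity 0, sent cp 0 → ok
  c1: data parity 0, sent cp 0 → ok
  c2: data parity 1, sent cp 0 → mismatch
Exactly one row (r2) and one column (c2) fail → the flipped bit is at their intersection.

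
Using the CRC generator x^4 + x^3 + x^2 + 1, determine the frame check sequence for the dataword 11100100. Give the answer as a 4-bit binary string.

Append 4 zeros: 111001000000. Divide by 11101 (XOR where the leading bit is 1):
  pos 0: 11100 XOR 11101 = 00001
  pos 4: 11000 XOR 11101 = 00101
  pos 6: 10100 XOR 11101 = 01001
  pos 7: 10010 XOR 11101 = 01111
Remainder (last 4 bits) = 1111. This is the CRC / FCS.

1111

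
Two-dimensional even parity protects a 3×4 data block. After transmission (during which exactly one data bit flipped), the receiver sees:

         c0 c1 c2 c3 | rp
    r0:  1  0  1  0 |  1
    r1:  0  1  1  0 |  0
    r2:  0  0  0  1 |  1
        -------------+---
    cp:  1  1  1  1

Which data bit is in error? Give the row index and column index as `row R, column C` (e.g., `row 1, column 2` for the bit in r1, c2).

row 0, column 2

Recompute each row's even parity and compare to rp:
  r0: data parity 0, sent rp 1 → mismatch
  r1: data parity 0, sent rp 0 → ok
  r2: data parity 1, sent rp 1 → ok
Recompute each column's even parity and compare to cp:
  c0: data parity 1, sent cp 1 → ok
  c1: data parity 1, sent cp 1 → ok
  c2: data parity 0, sent cp 1 → mismatch
  c3: data parity 1, sent cp 1 → ok
Exactly one row (r0) and one column (c2) fail → the flipped bit is at their intersection.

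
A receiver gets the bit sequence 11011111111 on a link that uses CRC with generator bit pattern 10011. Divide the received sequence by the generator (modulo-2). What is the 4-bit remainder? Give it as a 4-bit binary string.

Modulo-2 division of 11011111111 by 10011:
  pos 0: 11011 XOR 10011 = 01000
  pos 1: 10001 XOR 10011 = 00010
  pos 4: 10111 XOR 10011 = 00100
  pos 6: 10011 XOR 10011 = 00000
Remainder = 0000 (zero — the frame passes the CRC check).

0000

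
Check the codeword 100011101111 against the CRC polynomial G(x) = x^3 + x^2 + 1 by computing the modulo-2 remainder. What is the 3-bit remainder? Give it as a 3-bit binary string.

Modulo-2 division of 100011101111 by 1101:
  pos 0: 1000 XOR 1101 = 0101
  pos 1: 1011 XOR 1101 = 0110
  pos 2: 1101 XOR 1101 = 0000
  pos 6: 1011 XOR 1101 = 0110
  pos 7: 1101 XOR 1101 = 0000
Remainder = 001 (nonzero — an error is detected).

001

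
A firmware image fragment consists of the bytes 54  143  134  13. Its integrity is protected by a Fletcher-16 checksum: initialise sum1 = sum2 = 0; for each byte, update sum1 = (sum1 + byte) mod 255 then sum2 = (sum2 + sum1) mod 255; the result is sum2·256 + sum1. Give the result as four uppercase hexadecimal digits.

A159

Running sums (mod 255):
  after byte 0 (54): sum1=54, sum2=54
  after byte 1 (143): sum1=197, sum2=251
  after byte 2 (134): sum1=76, sum2=72
  after byte 3 (13): sum1=89, sum2=161
Checksum = sum2·256 + sum1 = 161·256 + 89 = 41305 = 0xA159.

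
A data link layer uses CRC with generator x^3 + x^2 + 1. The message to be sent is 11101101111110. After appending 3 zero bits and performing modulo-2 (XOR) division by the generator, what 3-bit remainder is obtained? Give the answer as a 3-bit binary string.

Append 3 zeros: 11101101111110000. Divide by 1101 (XOR where the leading bit is 1):
  pos 0: 1110 XOR 1101 = 0011
  pos 2: 1111 XOR 1101 = 0010
  pos 4: 1001 XOR 1101 = 0100
  pos 5: 1001 XOR 1101 = 0100
  pos 6: 1001 XOR 1101 = 0100
  pos 7: 1001 XOR 1101 = 0100
  pos 8: 1001 XOR 1101 = 0100
  pos 9: 1001 XOR 1101 = 0100
  pos 10: 1000 XOR 1101 = 0101
  pos 11: 1010 XOR 1101 = 0111
  pos 12: 1110 XOR 1101 = 0011
Remainder (last 3 bits) = 110. This is the CRC / FCS.

110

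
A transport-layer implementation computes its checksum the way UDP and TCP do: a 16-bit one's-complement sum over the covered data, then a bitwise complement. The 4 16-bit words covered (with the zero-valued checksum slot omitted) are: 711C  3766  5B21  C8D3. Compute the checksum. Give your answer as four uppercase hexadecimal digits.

One's-complement addition (fold any carry out of bit 15 back into bit 0):
  0x711C + 0x3766 = 0x0A882
  0xA882 + 0x5B21 = 0x103A3 → wrap carry → 0x03A4
  0x03A4 + 0xC8D3 = 0x0CC77
One's-complement sum = 0xCC77.
Checksum = ~0xCC77 & 0xFFFF = 0x3388.

3388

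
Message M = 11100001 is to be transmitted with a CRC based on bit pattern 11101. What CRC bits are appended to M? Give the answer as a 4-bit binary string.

1100

Append 4 zeros: 111000010000. Divide by 11101 (XOR where the leading bit is 1):
  pos 0: 11100 XOR 11101 = 00001
  pos 4: 10010 XOR 11101 = 01111
  pos 5: 11110 XOR 11101 = 00011
Remainder (last 4 bits) = 1100. This is the CRC / FCS.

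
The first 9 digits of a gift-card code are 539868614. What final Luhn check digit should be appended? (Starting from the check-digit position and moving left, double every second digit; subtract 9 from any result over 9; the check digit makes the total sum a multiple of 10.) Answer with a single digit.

Partial digits right→left: 4 1 6 8 6 8 9 3 5
Double every second digit counting from the check-digit position (so the 1st, 3rd, 5th, ... of the partial from the right).
  doubled (with −9 where >9): 8 3 3 9 1 → sum 24
  kept as-is: 1 8 8 3 → sum 20
Total = 24 + 20 = 44.
Check digit = (10 − (44 mod 10)) mod 10 = 6.

6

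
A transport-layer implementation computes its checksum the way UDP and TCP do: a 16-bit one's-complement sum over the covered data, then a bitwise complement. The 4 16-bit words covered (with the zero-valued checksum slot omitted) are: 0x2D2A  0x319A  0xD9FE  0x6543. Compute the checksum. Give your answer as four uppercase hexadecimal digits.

One's-complement addition (fold any carry out of bit 15 back into bit 0):
  0x2D2A + 0x319A = 0x05EC4
  0x5EC4 + 0xD9FE = 0x138C2 → wrap carry → 0x38C3
  0x38C3 + 0x6543 = 0x09E06
One's-complement sum = 0x9E06.
Checksum = ~0x9E06 & 0xFFFF = 0x61F9.

61F9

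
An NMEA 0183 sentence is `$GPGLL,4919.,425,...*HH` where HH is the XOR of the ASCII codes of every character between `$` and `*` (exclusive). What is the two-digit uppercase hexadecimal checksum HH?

XOR the ASCII codes of the payload characters:
  'G' = 0x47 → acc = 0x47
  'P' = 0x50 → acc = 0x17
  'G' = 0x47 → acc = 0x50
  'L' = 0x4C → acc = 0x1C
  'L' = 0x4C → acc = 0x50
  ',' = 0x2C → acc = 0x7C
  '4' = 0x34 → acc = 0x48
  '9' = 0x39 → acc = 0x71
  '1' = 0x31 → acc = 0x40
  '9' = 0x39 → acc = 0x79
  '.' = 0x2E → acc = 0x57
  ',' = 0x2C → acc = 0x7B
  '4' = 0x34 → acc = 0x4F
  '2' = 0x32 → acc = 0x7D
  '5' = 0x35 → acc = 0x48
  ',' = 0x2C → acc = 0x64
  '.' = 0x2E → acc = 0x4A
  '.' = 0x2E → acc = 0x64
  '.' = 0x2E → acc = 0x4A
Checksum = 0x4A.

4A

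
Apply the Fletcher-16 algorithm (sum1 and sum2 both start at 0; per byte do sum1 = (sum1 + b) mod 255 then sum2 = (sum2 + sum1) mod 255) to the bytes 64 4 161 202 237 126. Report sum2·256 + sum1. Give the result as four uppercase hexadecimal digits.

Running sums (mod 255):
  after byte 0 (64): sum1=64, sum2=64
  after byte 1 (4): sum1=68, sum2=132
  after byte 2 (161): sum1=229, sum2=106
  after byte 3 (202): sum1=176, sum2=27
  after byte 4 (237): sum1=158, sum2=185
  after byte 5 (126): sum1=29, sum2=214
Checksum = sum2·256 + sum1 = 214·256 + 29 = 54813 = 0xD61D.

D61D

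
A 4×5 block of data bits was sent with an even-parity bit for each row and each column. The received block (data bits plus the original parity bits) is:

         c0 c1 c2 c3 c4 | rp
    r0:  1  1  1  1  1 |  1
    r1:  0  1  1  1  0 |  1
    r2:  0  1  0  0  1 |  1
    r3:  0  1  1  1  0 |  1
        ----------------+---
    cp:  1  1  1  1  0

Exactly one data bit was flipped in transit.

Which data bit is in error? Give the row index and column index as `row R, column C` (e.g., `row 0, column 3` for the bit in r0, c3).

Recompute each row's even parity and compare to rp:
  r0: data parity 1, sent rp 1 → ok
  r1: data parity 1, sent rp 1 → ok
  r2: data parity 0, sent rp 1 → mismatch
  r3: data parity 1, sent rp 1 → ok
Recompute each column's even parity and compare to cp:
  c0: data parity 1, sent cp 1 → ok
  c1: data parity 0, sent cp 1 → mismatch
  c2: data parity 1, sent cp 1 → ok
  c3: data parity 1, sent cp 1 → ok
  c4: data parity 0, sent cp 0 → ok
Exactly one row (r2) and one column (c1) fail → the flipped bit is at their intersection.

row 2, column 1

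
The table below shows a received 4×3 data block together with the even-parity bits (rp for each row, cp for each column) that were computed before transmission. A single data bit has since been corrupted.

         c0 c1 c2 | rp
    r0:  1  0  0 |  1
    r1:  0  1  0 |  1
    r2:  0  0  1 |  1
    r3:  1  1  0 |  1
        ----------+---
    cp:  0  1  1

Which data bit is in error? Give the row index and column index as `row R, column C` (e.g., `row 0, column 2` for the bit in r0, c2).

Recompute each row's even parity and compare to rp:
  r0: data parity 1, sent rp 1 → ok
  r1: data parity 1, sent rp 1 → ok
  r2: data parity 1, sent rp 1 → ok
  r3: data parity 0, sent rp 1 → mismatch
Recompute each column's even parity and compare to cp:
  c0: data parity 0, sent cp 0 → ok
  c1: data parity 0, sent cp 1 → mismatch
  c2: data parity 1, sent cp 1 → ok
Exactly one row (r3) and one column (c1) fail → the flipped bit is at their intersection.

row 3, column 1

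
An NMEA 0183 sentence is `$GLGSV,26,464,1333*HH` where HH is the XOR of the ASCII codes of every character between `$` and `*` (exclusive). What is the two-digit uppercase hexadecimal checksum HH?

55

XOR the ASCII codes of the payload characters:
  'G' = 0x47 → acc = 0x47
  'L' = 0x4C → acc = 0x0B
  'G' = 0x47 → acc = 0x4C
  'S' = 0x53 → acc = 0x1F
  'V' = 0x56 → acc = 0x49
  ',' = 0x2C → acc = 0x65
  '2' = 0x32 → acc = 0x57
  '6' = 0x36 → acc = 0x61
  ',' = 0x2C → acc = 0x4D
  '4' = 0x34 → acc = 0x79
  '6' = 0x36 → acc = 0x4F
  '4' = 0x34 → acc = 0x7B
  ',' = 0x2C → acc = 0x57
  '1' = 0x31 → acc = 0x66
  '3' = 0x33 → acc = 0x55
  '3' = 0x33 → acc = 0x66
  '3' = 0x33 → acc = 0x55
Checksum = 0x55.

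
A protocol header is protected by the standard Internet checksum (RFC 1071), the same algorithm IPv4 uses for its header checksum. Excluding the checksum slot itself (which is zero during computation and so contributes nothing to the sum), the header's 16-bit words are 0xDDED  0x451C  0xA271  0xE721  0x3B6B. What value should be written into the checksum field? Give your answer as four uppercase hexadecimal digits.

One's-complement addition (fold any carry out of bit 15 back into bit 0):
  0xDDED + 0x451C = 0x12309 → wrap carry → 0x230A
  0x230A + 0xA271 = 0x0C57B
  0xC57B + 0xE721 = 0x1AC9C → wrap carry → 0xAC9D
  0xAC9D + 0x3B6B = 0x0E808
One's-complement sum = 0xE808.
Checksum = ~0xE808 & 0xFFFF = 0x17F7.

17F7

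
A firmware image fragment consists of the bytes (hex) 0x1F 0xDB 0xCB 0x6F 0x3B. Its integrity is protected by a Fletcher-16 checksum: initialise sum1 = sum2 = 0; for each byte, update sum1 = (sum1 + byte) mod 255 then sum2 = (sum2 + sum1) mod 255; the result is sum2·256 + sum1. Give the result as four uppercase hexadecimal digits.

8871

Running sums (mod 255):
  after byte 0 (0x1F): sum1=31, sum2=31
  after byte 1 (0xDB): sum1=250, sum2=26
  after byte 2 (0xCB): sum1=198, sum2=224
  after byte 3 (0x6F): sum1=54, sum2=23
  after byte 4 (0x3B): sum1=113, sum2=136
Checksum = sum2·256 + sum1 = 136·256 + 113 = 34929 = 0x8871.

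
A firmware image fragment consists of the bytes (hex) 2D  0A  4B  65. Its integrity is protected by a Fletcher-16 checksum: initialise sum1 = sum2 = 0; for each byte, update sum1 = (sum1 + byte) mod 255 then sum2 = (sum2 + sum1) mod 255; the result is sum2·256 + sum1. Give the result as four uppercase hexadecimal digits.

Running sums (mod 255):
  after byte 0 (2D): sum1=45, sum2=45
  after byte 1 (0A): sum1=55, sum2=100
  after byte 2 (4B): sum1=130, sum2=230
  after byte 3 (65): sum1=231, sum2=206
Checksum = sum2·256 + sum1 = 206·256 + 231 = 52967 = 0xCEE7.

CEE7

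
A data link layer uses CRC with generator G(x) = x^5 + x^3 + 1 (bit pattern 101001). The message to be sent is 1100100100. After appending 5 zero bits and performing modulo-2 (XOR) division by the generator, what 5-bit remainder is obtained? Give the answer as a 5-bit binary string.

01000

Append 5 zeros: 110010010000000. Divide by 101001 (XOR where the leading bit is 1):
  pos 0: 110010 XOR 101001 = 011011
  pos 1: 110110 XOR 101001 = 011111
  pos 2: 111111 XOR 101001 = 010110
  pos 3: 101100 XOR 101001 = 000101
  pos 6: 101000 XOR 101001 = 000001
Remainder (last 5 bits) = 01000. This is the CRC / FCS.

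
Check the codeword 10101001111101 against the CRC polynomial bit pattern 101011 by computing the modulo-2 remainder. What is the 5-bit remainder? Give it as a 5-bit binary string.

01110

Modulo-2 division of 10101001111101 by 101011:
  pos 0: 101010 XOR 101011 = 000001
  pos 5: 101111 XOR 101011 = 000100
  pos 8: 100101 XOR 101011 = 001110
Remainder = 01110 (nonzero — an error is detected).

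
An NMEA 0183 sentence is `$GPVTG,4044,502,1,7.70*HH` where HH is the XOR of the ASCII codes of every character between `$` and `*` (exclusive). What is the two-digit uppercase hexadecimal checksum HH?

4E

XOR the ASCII codes of the payload characters:
  'G' = 0x47 → acc = 0x47
  'P' = 0x50 → acc = 0x17
  'V' = 0x56 → acc = 0x41
  'T' = 0x54 → acc = 0x15
  'G' = 0x47 → acc = 0x52
  ',' = 0x2C → acc = 0x7E
  '4' = 0x34 → acc = 0x4A
  '0' = 0x30 → acc = 0x7A
  '4' = 0x34 → acc = 0x4E
  '4' = 0x34 → acc = 0x7A
  ',' = 0x2C → acc = 0x56
  '5' = 0x35 → acc = 0x63
  '0' = 0x30 → acc = 0x53
  '2' = 0x32 → acc = 0x61
  ',' = 0x2C → acc = 0x4D
  '1' = 0x31 → acc = 0x7C
  ',' = 0x2C → acc = 0x50
  '7' = 0x37 → acc = 0x67
  '.' = 0x2E → acc = 0x49
  '7' = 0x37 → acc = 0x7E
  '0' = 0x30 → acc = 0x4E
Checksum = 0x4E.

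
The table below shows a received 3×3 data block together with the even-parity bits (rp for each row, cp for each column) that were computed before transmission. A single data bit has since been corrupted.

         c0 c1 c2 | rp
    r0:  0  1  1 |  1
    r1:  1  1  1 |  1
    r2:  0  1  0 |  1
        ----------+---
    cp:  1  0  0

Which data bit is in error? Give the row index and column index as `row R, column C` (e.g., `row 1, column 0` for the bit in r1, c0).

Recompute each row's even parity and compare to rp:
  r0: data parity 0, sent rp 1 → mismatch
  r1: data parity 1, sent rp 1 → ok
  r2: data parity 1, sent rp 1 → ok
Recompute each column's even parity and compare to cp:
  c0: data parity 1, sent cp 1 → ok
  c1: data parity 1, sent cp 0 → mismatch
  c2: data parity 0, sent cp 0 → ok
Exactly one row (r0) and one column (c1) fail → the flipped bit is at their intersection.

row 0, column 1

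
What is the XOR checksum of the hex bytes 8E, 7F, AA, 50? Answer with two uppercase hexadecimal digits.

XOR the bytes together:
  start with 0x8E
  0x8E ⊕ 0x7F = 0xF1
  0xF1 ⊕ 0xAA = 0x5B
  0x5B ⊕ 0x50 = 0x0B

0B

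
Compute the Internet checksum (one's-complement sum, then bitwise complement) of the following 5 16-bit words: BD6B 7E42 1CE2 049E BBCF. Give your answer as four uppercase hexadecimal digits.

One's-complement addition (fold any carry out of bit 15 back into bit 0):
  0xBD6B + 0x7E42 = 0x13BAD → wrap carry → 0x3BAE
  0x3BAE + 0x1CE2 = 0x05890
  0x5890 + 0x049E = 0x05D2E
  0x5D2E + 0xBBCF = 0x118FD → wrap carry → 0x18FE
One's-complement sum = 0x18FE.
Checksum = ~0x18FE & 0xFFFF = 0xE701.

E701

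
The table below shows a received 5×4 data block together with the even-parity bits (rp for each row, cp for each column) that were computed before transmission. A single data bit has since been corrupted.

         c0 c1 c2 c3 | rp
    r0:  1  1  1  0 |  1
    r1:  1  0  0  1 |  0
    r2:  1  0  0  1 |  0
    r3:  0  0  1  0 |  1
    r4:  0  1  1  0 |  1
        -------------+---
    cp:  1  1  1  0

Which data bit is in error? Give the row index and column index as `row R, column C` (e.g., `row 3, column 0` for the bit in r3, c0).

row 4, column 1

Recompute each row's even parity and compare to rp:
  r0: data parity 1, sent rp 1 → ok
  r1: data parity 0, sent rp 0 → ok
  r2: data parity 0, sent rp 0 → ok
  r3: data parity 1, sent rp 1 → ok
  r4: data parity 0, sent rp 1 → mismatch
Recompute each column's even parity and compare to cp:
  c0: data parity 1, sent cp 1 → ok
  c1: data parity 0, sent cp 1 → mismatch
  c2: data parity 1, sent cp 1 → ok
  c3: data parity 0, sent cp 0 → ok
Exactly one row (r4) and one column (c1) fail → the flipped bit is at their intersection.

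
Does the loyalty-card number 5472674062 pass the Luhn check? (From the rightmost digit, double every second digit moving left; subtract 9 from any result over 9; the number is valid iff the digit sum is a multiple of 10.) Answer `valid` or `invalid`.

From the right, keep odd positions and double even positions (subtract 9 from any doubled value over 9):
  doubled (positions 2,4,...): 3 8 3 5 1 → sum 20
  kept (positions 1,3,...): 2 0 7 2 4 → sum 15
Total = 35.
35 mod 10 = 5, so the number is invalid.

invalid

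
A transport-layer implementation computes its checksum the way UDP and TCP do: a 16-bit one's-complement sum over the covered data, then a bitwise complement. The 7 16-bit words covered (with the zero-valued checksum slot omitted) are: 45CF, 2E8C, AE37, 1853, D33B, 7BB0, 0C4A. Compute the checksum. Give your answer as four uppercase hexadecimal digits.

69E3

One's-complement addition (fold any carry out of bit 15 back into bit 0):
  0x45CF + 0x2E8C = 0x0745B
  0x745B + 0xAE37 = 0x12292 → wrap carry → 0x2293
  0x2293 + 0x1853 = 0x03AE6
  0x3AE6 + 0xD33B = 0x10E21 → wrap carry → 0x0E22
  0x0E22 + 0x7BB0 = 0x089D2
  0x89D2 + 0x0C4A = 0x0961C
One's-complement sum = 0x961C.
Checksum = ~0x961C & 0xFFFF = 0x69E3.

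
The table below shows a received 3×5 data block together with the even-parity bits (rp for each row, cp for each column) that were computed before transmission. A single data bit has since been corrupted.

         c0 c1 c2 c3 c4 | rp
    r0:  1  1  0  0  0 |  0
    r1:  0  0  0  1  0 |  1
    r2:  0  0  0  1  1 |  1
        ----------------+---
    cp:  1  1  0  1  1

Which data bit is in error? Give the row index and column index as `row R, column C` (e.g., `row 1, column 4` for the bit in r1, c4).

Recompute each row's even parity and compare to rp:
  r0: data parity 0, sent rp 0 → ok
  r1: data parity 1, sent rp 1 → ok
  r2: data parity 0, sent rp 1 → mismatch
Recompute each column's even parity and compare to cp:
  c0: data parity 1, sent cp 1 → ok
  c1: data parity 1, sent cp 1 → ok
  c2: data parity 0, sent cp 0 → ok
  c3: data parity 0, sent cp 1 → mismatch
  c4: data parity 1, sent cp 1 → ok
Exactly one row (r2) and one column (c3) fail → the flipped bit is at their intersection.

row 2, column 3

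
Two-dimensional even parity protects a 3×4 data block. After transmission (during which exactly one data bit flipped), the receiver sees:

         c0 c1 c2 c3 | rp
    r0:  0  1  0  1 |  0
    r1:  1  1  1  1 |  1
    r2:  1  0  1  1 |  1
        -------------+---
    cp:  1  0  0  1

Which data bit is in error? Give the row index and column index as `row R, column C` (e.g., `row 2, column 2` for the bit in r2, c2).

row 1, column 0

Recompute each row's even parity and compare to rp:
  r0: data parity 0, sent rp 0 → ok
  r1: data parity 0, sent rp 1 → mismatch
  r2: data parity 1, sent rp 1 → ok
Recompute each column's even parity and compare to cp:
  c0: data parity 0, sent cp 1 → mismatch
  c1: data parity 0, sent cp 0 → ok
  c2: data parity 0, sent cp 0 → ok
  c3: data parity 1, sent cp 1 → ok
Exactly one row (r1) and one column (c0) fail → the flipped bit is at their intersection.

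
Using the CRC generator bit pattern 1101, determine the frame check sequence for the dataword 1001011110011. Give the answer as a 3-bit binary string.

Append 3 zeros: 1001011110011000. Divide by 1101 (XOR where the leading bit is 1):
  pos 0: 1001 XOR 1101 = 0100
  pos 1: 1000 XOR 1101 = 0101
  pos 2: 1011 XOR 1101 = 0110
  pos 3: 1101 XOR 1101 = 0000
  pos 7: 1100 XOR 1101 = 0001
  pos 10: 1110 XOR 1101 = 0011
  pos 12: 1100 XOR 1101 = 0001
Remainder (last 3 bits) = 001. This is the CRC / FCS.

001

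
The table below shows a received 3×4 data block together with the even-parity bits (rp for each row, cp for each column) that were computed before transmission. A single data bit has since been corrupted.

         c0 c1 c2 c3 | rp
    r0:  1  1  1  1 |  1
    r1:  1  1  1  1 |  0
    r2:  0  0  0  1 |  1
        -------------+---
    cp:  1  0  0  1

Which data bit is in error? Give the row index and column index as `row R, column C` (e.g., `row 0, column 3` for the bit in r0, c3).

Recompute each row's even parity and compare to rp:
  r0: data parity 0, sent rp 1 → mismatch
  r1: data parity 0, sent rp 0 → ok
  r2: data parity 1, sent rp 1 → ok
Recompute each column's even parity and compare to cp:
  c0: data parity 0, sent cp 1 → mismatch
  c1: data parity 0, sent cp 0 → ok
  c2: data parity 0, sent cp 0 → ok
  c3: data parity 1, sent cp 1 → ok
Exactly one row (r0) and one column (c0) fail → the flipped bit is at their intersection.

row 0, column 0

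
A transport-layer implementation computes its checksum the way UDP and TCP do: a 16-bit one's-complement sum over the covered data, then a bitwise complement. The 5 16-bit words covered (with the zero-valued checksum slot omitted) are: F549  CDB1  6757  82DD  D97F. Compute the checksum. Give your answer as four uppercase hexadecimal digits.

794F

One's-complement addition (fold any carry out of bit 15 back into bit 0):
  0xF549 + 0xCDB1 = 0x1C2FA → wrap carry → 0xC2FB
  0xC2FB + 0x6757 = 0x12A52 → wrap carry → 0x2A53
  0x2A53 + 0x82DD = 0x0AD30
  0xAD30 + 0xD97F = 0x186AF → wrap carry → 0x86B0
One's-complement sum = 0x86B0.
Checksum = ~0x86B0 & 0xFFFF = 0x794F.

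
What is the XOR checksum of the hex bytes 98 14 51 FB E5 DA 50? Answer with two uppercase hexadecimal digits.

XOR the bytes together:
  start with 0x98
  0x98 ⊕ 0x14 = 0x8C
  0x8C ⊕ 0x51 = 0xDD
  0xDD ⊕ 0xFB = 0x26
  0x26 ⊕ 0xE5 = 0xC3
  0xC3 ⊕ 0xDA = 0x19
  0x19 ⊕ 0x50 = 0x49

49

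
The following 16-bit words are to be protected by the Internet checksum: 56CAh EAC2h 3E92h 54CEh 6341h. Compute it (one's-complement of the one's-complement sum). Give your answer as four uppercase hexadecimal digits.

C7D0

One's-complement addition (fold any carry out of bit 15 back into bit 0):
  0x56CA + 0xEAC2 = 0x1418C → wrap carry → 0x418D
  0x418D + 0x3E92 = 0x0801F
  0x801F + 0x54CE = 0x0D4ED
  0xD4ED + 0x6341 = 0x1382E → wrap carry → 0x382F
One's-complement sum = 0x382F.
Checksum = ~0x382F & 0xFFFF = 0xC7D0.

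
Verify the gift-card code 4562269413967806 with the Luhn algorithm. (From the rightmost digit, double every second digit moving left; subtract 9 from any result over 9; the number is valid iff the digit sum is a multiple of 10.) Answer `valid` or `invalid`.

valid

From the right, keep odd positions and double even positions (subtract 9 from any doubled value over 9):
  doubled (positions 2,4,...): 0 5 9 2 9 4 3 8 → sum 40
  kept (positions 1,3,...): 6 8 6 3 4 6 2 5 → sum 40
Total = 80.
80 mod 10 = 0, so the number is valid.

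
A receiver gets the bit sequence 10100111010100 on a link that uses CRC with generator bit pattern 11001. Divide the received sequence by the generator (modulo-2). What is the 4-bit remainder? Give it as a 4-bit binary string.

Modulo-2 division of 10100111010100 by 11001:
  pos 0: 10100 XOR 11001 = 01101
  pos 1: 11011 XOR 11001 = 00010
  pos 4: 10110 XOR 11001 = 01111
  pos 5: 11111 XOR 11001 = 00110
  pos 7: 11001 XOR 11001 = 00000
Remainder = 0000 (zero — the frame passes the CRC check).

0000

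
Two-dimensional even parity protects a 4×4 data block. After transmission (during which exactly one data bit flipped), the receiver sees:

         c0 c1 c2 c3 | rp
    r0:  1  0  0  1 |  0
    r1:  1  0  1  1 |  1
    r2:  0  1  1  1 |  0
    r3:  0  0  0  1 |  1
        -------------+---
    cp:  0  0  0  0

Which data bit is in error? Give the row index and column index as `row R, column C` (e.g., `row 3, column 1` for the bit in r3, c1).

Recompute each row's even parity and compare to rp:
  r0: data parity 0, sent rp 0 → ok
  r1: data parity 1, sent rp 1 → ok
  r2: data parity 1, sent rp 0 → mismatch
  r3: data parity 1, sent rp 1 → ok
Recompute each column's even parity and compare to cp:
  c0: data parity 0, sent cp 0 → ok
  c1: data parity 1, sent cp 0 → mismatch
  c2: data parity 0, sent cp 0 → ok
  c3: data parity 0, sent cp 0 → ok
Exactly one row (r2) and one column (c1) fail → the flipped bit is at their intersection.

row 2, column 1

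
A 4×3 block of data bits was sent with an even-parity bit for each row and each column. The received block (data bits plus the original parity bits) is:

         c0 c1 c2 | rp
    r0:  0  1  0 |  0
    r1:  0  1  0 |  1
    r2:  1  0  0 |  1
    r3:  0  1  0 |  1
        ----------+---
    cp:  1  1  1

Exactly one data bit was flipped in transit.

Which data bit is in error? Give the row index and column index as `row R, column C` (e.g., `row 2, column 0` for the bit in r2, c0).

Recompute each row's even parity and compare to rp:
  r0: data parity 1, sent rp 0 → mismatch
  r1: data parity 1, sent rp 1 → ok
  r2: data parity 1, sent rp 1 → ok
  r3: data parity 1, sent rp 1 → ok
Recompute each column's even parity and compare to cp:
  c0: data parity 1, sent cp 1 → ok
  c1: data parity 1, sent cp 1 → ok
  c2: data parity 0, sent cp 1 → mismatch
Exactly one row (r0) and one column (c2) fail → the flipped bit is at their intersection.

row 0, column 2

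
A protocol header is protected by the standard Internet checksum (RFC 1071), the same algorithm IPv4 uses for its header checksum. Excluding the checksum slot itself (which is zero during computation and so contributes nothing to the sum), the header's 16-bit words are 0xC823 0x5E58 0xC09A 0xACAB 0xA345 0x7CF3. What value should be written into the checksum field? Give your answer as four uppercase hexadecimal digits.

4C04

One's-complement addition (fold any carry out of bit 15 back into bit 0):
  0xC823 + 0x5E58 = 0x1267B → wrap carry → 0x267C
  0x267C + 0xC09A = 0x0E716
  0xE716 + 0xACAB = 0x193C1 → wrap carry → 0x93C2
  0x93C2 + 0xA345 = 0x13707 → wrap carry → 0x3708
  0x3708 + 0x7CF3 = 0x0B3FB
One's-complement sum = 0xB3FB.
Checksum = ~0xB3FB & 0xFFFF = 0x4C04.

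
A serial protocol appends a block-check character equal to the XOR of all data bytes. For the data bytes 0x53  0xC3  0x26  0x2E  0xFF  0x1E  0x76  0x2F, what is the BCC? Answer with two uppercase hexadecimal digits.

20

XOR the bytes together:
  start with 0x53
  0x53 ⊕ 0xC3 = 0x90
  0x90 ⊕ 0x26 = 0xB6
  0xB6 ⊕ 0x2E = 0x98
  0x98 ⊕ 0xFF = 0x67
  0x67 ⊕ 0x1E = 0x79
  0x79 ⊕ 0x76 = 0x0F
  0x0F ⊕ 0x2F = 0x20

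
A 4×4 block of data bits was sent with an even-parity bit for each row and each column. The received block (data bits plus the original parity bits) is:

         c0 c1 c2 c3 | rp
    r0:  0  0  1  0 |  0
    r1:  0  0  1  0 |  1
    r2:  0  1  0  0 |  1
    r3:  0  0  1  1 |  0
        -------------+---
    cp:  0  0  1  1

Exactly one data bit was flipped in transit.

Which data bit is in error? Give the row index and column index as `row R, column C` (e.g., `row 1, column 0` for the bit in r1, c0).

row 0, column 1

Recompute each row's even parity and compare to rp:
  r0: data parity 1, sent rp 0 → mismatch
  r1: data parity 1, sent rp 1 → ok
  r2: data parity 1, sent rp 1 → ok
  r3: data parity 0, sent rp 0 → ok
Recompute each column's even parity and compare to cp:
  c0: data parity 0, sent cp 0 → ok
  c1: data parity 1, sent cp 0 → mismatch
  c2: data parity 1, sent cp 1 → ok
  c3: data parity 1, sent cp 1 → ok
Exactly one row (r0) and one column (c1) fail → the flipped bit is at their intersection.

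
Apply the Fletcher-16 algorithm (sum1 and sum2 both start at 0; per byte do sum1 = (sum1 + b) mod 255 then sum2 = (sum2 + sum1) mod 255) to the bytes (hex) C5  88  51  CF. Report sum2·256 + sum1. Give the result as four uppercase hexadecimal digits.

Running sums (mod 255):
  after byte 0 (C5): sum1=197, sum2=197
  after byte 1 (88): sum1=78, sum2=20
  after byte 2 (51): sum1=159, sum2=179
  after byte 3 (CF): sum1=111, sum2=35
Checksum = sum2·256 + sum1 = 35·256 + 111 = 9071 = 0x236F.

236F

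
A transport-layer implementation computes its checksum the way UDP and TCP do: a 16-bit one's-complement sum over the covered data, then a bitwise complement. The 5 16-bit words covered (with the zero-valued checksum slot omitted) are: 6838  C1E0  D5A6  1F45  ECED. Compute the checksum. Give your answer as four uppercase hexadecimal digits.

F40C

One's-complement addition (fold any carry out of bit 15 back into bit 0):
  0x6838 + 0xC1E0 = 0x12A18 → wrap carry → 0x2A19
  0x2A19 + 0xD5A6 = 0x0FFBF
  0xFFBF + 0x1F45 = 0x11F04 → wrap carry → 0x1F05
  0x1F05 + 0xECED = 0x10BF2 → wrap carry → 0x0BF3
One's-complement sum = 0x0BF3.
Checksum = ~0x0BF3 & 0xFFFF = 0xF40C.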